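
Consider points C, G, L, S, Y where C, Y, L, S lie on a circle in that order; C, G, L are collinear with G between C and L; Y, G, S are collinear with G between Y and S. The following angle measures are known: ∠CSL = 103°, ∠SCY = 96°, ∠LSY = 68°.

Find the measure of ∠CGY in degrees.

1. ∠CYL = 77°  [cyclic CYLS, opposite ∠Y+∠S]
2. ∠SLY = 84°  [cyclic CYLS, opposite ∠C+∠L]
3. ∠LCY = 68°  [same arc YL]
4. ∠LYS = 28°  [△YLS]
5. ∠CLY = 35°  [△CYL]
6. ∠LGY = 117°  [△YGL]
7. ∠CGY = 63°  [linear pair at G on CL]

∠CGY = 63°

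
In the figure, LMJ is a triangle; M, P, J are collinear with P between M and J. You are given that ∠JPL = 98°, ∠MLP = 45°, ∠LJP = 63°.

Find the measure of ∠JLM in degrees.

1. ∠LPM = 82°  [linear pair at P on MJ]
2. ∠LMP = 53°  [△LMP]
3. ∠LJM = 63°  [P on ray JM]
4. ∠JML = 53°  [P on ray MJ]
5. ∠JLM = 64°  [△LMJ]

∠JLM = 64°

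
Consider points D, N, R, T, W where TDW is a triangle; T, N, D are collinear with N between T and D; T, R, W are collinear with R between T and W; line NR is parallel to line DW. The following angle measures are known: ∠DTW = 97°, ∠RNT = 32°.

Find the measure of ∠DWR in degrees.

∠DWR = 51°

1. ∠NTR = 97°  [N on TD, R on TW]
2. ∠NRT = 51°  [△TNR]
3. ∠NRW = 129°  [linear pair at R on TW]
4. ∠DWR = 51°  [NR∥DW, co-interior at W–R]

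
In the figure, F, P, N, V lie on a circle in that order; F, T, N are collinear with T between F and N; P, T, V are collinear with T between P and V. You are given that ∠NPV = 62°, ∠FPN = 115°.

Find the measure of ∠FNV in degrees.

1. ∠NFV = 62°  [same arc NV]
2. ∠FVN = 65°  [cyclic FPNV, opposite ∠P+∠V]
3. ∠FNV = 53°  [△FNV]

∠FNV = 53°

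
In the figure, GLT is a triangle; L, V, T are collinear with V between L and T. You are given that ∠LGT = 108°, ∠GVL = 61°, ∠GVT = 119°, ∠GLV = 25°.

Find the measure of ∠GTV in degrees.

1. ∠GLT = 25°  [V on ray LT]
2. ∠GTL = 47°  [△GLT]
3. ∠GTV = 47°  [V on ray TL]

∠GTV = 47°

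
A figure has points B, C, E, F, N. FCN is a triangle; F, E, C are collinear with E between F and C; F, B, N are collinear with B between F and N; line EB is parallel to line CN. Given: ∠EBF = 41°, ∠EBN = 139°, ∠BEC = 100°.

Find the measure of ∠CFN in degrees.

1. ∠BEF = 80°  [linear pair at E on FC]
2. ∠BFE = 59°  [△FEB]
3. ∠CFN = 59°  [E on FC, B on FN]

∠CFN = 59°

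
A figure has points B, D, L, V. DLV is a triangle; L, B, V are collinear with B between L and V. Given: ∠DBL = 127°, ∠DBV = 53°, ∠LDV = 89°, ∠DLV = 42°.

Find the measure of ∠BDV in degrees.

∠BDV = 78°

1. ∠DVL = 49°  [△DLV]
2. ∠BVD = 49°  [B on ray VL]
3. ∠BDV = 78°  [△DBV]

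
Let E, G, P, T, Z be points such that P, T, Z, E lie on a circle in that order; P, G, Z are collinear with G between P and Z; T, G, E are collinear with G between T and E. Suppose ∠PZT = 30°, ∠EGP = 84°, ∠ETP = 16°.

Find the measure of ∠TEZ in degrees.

∠TEZ = 68°

1. ∠EGZ = 96°  [linear pair at G on PZ]
2. ∠EZP = 16°  [same arc PE]
3. ∠TEZ = 68°  [△ZGE]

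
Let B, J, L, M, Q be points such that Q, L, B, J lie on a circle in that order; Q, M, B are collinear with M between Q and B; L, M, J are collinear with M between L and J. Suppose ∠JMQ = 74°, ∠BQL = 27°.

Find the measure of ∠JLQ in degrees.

∠JLQ = 47°

1. ∠BML = 74°  [vertical angles at M]
2. ∠LMQ = 106°  [linear pair at M on QB]
3. ∠JLQ = 47°  [△QML]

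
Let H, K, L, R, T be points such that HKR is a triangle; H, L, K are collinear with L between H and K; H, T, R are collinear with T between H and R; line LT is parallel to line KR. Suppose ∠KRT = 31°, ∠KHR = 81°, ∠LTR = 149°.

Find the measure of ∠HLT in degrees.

1. ∠HRK = 31°  [T on ray RH]
2. ∠HKR = 68°  [△HKR]
3. ∠HLT = 68°  [LT∥KR, corresponding at L]

∠HLT = 68°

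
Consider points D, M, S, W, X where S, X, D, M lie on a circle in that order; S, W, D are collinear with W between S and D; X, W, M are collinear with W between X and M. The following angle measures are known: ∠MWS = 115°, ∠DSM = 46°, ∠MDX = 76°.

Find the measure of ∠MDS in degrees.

∠MDS = 57°

1. ∠DWM = 65°  [linear pair at W on SD]
2. ∠DXM = 46°  [same arc DM]
3. ∠DMX = 58°  [△XDM]
4. ∠MDS = 57°  [△DWM]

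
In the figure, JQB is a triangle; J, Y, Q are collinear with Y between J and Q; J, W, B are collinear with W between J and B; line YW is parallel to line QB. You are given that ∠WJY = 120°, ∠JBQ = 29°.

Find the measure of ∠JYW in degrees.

1. ∠BJQ = 120°  [Y on JQ, W on JB]
2. ∠BQJ = 31°  [△JQB]
3. ∠JYW = 31°  [YW∥QB, corresponding at Y]

∠JYW = 31°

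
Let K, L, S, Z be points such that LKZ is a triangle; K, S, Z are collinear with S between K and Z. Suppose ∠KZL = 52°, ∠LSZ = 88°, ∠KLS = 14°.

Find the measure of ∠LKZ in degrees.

∠LKZ = 74°

1. ∠KSL = 92°  [linear pair at S on KZ]
2. ∠LKS = 74°  [△LKS]
3. ∠LKZ = 74°  [S on ray KZ]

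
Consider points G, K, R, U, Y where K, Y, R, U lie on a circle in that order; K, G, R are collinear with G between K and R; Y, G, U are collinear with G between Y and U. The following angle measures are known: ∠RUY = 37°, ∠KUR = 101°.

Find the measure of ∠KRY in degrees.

∠KRY = 64°

1. ∠RKY = 37°  [same arc YR]
2. ∠KYR = 79°  [cyclic KYRU, opposite ∠Y+∠U]
3. ∠KRY = 64°  [△KYR]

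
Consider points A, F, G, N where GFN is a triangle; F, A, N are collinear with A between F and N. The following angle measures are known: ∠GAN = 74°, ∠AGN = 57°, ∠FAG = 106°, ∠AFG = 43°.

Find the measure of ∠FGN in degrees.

∠FGN = 88°

1. ∠ANG = 49°  [△GAN]
2. ∠GFN = 43°  [A on ray FN]
3. ∠FNG = 49°  [A on ray NF]
4. ∠FGN = 88°  [△GFN]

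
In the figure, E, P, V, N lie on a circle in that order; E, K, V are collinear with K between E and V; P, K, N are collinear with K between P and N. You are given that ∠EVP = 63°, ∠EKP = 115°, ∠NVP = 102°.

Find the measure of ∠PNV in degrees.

1. ∠PKV = 65°  [linear pair at K on EV]
2. ∠NPV = 52°  [△PKV]
3. ∠PNV = 26°  [△PVN]

∠PNV = 26°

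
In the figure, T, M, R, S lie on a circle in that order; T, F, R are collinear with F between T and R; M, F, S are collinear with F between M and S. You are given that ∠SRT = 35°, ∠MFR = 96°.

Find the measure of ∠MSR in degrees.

∠MSR = 61°

1. ∠SMT = 35°  [same arc TS]
2. ∠MFT = 84°  [linear pair at F on TR]
3. ∠MTR = 61°  [△TFM]
4. ∠MSR = 61°  [same arc MR]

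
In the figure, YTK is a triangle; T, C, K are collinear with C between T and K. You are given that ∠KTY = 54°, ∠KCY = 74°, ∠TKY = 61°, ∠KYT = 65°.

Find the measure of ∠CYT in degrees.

∠CYT = 20°

1. ∠CTY = 54°  [C on ray TK]
2. ∠TCY = 106°  [linear pair at C on TK]
3. ∠CYT = 20°  [△YTC]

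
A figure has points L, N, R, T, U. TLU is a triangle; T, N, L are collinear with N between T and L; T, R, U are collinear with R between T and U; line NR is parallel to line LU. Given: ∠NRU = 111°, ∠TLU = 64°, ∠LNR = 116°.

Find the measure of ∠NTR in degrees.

∠NTR = 47°

1. ∠NRT = 69°  [linear pair at R on TU]
2. ∠RNT = 64°  [NR∥LU, corresponding at N]
3. ∠NTR = 47°  [△TNR]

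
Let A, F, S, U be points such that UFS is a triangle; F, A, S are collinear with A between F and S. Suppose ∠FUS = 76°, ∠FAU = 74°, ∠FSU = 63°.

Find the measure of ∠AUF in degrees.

1. ∠SFU = 41°  [△UFS]
2. ∠AFU = 41°  [A on ray FS]
3. ∠AUF = 65°  [△UFA]

∠AUF = 65°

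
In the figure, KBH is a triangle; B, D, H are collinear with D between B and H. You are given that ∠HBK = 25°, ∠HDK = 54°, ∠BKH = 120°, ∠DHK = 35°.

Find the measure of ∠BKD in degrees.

1. ∠DBK = 25°  [D on ray BH]
2. ∠BDK = 126°  [linear pair at D on BH]
3. ∠BKD = 29°  [△KBD]

∠BKD = 29°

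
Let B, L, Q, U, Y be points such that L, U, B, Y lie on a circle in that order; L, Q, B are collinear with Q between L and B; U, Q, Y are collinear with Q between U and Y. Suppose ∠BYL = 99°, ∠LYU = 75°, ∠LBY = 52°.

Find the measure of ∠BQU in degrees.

1. ∠BLY = 29°  [△LBY]
2. ∠LBU = 75°  [same arc LU]
3. ∠BUY = 29°  [same arc BY]
4. ∠BQU = 76°  [△UQB]

∠BQU = 76°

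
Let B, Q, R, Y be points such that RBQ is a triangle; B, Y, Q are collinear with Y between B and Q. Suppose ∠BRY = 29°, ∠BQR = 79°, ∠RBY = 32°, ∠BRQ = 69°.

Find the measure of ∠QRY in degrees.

1. ∠BYR = 119°  [△RBY]
2. ∠RQY = 79°  [Y on ray QB]
3. ∠QYR = 61°  [linear pair at Y on BQ]
4. ∠QRY = 40°  [△RYQ]

∠QRY = 40°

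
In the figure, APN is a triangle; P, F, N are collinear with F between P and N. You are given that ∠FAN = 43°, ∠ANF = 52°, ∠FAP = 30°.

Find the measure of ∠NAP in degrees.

∠NAP = 73°

1. ∠AFN = 85°  [△AFN]
2. ∠ANP = 52°  [F on ray NP]
3. ∠AFP = 95°  [linear pair at F on PN]
4. ∠APF = 55°  [△APF]
5. ∠APN = 55°  [F on ray PN]
6. ∠NAP = 73°  [△APN]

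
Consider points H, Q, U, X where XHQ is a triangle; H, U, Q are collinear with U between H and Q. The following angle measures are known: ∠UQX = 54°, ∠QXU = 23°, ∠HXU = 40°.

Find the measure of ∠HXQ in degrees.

∠HXQ = 63°

1. ∠QUX = 103°  [△XUQ]
2. ∠HQX = 54°  [U on ray QH]
3. ∠HUX = 77°  [linear pair at U on HQ]
4. ∠UHX = 63°  [△XHU]
5. ∠QHX = 63°  [U on ray HQ]
6. ∠HXQ = 63°  [△XHQ]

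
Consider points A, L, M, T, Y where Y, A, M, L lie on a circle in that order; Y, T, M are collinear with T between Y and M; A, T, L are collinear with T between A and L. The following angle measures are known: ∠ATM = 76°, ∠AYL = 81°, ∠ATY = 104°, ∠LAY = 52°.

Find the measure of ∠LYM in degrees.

1. ∠LTY = 76°  [vertical angles at T]
2. ∠ALY = 47°  [△YAL]
3. ∠LYM = 57°  [△YTL]

∠LYM = 57°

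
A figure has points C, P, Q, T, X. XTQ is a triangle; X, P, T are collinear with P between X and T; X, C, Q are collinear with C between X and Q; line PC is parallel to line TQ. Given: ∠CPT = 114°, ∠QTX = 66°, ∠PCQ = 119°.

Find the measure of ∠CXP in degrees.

∠CXP = 53°

1. ∠CPX = 66°  [linear pair at P on XT]
2. ∠PCX = 61°  [linear pair at C on XQ]
3. ∠CXP = 53°  [△XPC]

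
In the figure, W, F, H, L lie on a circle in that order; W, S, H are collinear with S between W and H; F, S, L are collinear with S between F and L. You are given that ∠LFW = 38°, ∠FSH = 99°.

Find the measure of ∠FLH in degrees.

∠FLH = 61°

1. ∠LHW = 38°  [same arc WL]
2. ∠LSW = 99°  [vertical angles at S]
3. ∠HSL = 81°  [linear pair at S on WH]
4. ∠FLH = 61°  [△HSL]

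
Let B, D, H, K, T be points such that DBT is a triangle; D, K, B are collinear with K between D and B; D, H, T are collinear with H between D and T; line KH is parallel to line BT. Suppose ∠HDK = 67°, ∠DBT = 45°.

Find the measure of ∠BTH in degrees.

∠BTH = 68°

1. ∠BDT = 67°  [K on DB, H on DT]
2. ∠BTD = 68°  [△DBT]
3. ∠BTH = 68°  [H on ray TD]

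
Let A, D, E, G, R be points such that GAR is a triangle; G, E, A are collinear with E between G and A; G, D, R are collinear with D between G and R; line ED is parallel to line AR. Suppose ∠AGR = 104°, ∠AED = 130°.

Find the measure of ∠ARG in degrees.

∠ARG = 26°

1. ∠DGE = 104°  [E on GA, D on GR]
2. ∠DEG = 50°  [linear pair at E on GA]
3. ∠EDG = 26°  [△GED]
4. ∠ARG = 26°  [ED∥AR, corresponding at D]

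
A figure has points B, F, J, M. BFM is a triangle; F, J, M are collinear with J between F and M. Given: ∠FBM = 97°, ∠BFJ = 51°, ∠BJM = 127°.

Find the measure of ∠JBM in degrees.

∠JBM = 21°

1. ∠BFM = 51°  [J on ray FM]
2. ∠BMF = 32°  [△BFM]
3. ∠BMJ = 32°  [J on ray MF]
4. ∠JBM = 21°  [△BJM]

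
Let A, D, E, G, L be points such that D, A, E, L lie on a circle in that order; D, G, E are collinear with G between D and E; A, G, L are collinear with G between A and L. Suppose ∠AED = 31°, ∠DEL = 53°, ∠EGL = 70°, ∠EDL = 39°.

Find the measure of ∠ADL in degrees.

∠ADL = 96°

1. ∠ALD = 31°  [same arc DA]
2. ∠DAL = 53°  [same arc DL]
3. ∠ADL = 96°  [△DAL]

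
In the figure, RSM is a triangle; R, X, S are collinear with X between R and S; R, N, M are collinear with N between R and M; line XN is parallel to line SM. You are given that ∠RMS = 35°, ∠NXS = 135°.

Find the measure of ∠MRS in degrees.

∠MRS = 100°

1. ∠RNX = 35°  [XN∥SM, corresponding at N]
2. ∠NXR = 45°  [linear pair at X on RS]
3. ∠NRX = 100°  [△RXN]
4. ∠MRS = 100°  [X on RS, N on RM]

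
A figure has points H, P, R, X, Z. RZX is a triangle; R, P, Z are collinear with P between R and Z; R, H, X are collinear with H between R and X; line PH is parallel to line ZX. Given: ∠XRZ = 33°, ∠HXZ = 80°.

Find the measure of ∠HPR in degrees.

∠HPR = 67°

1. ∠RXZ = 80°  [H on ray XR]
2. ∠RZX = 67°  [△RZX]
3. ∠HPR = 67°  [PH∥ZX, corresponding at P]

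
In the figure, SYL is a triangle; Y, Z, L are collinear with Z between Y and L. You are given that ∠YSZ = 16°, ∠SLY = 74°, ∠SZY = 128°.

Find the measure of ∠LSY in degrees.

∠LSY = 70°

1. ∠SYZ = 36°  [△SYZ]
2. ∠LYS = 36°  [Z on ray YL]
3. ∠LSY = 70°  [△SYL]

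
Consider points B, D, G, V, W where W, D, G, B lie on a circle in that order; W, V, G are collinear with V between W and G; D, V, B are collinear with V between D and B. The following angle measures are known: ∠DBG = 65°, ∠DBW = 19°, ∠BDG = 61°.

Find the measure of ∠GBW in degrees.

∠GBW = 84°

1. ∠DWG = 65°  [same arc DG]
2. ∠DGW = 19°  [same arc WD]
3. ∠GDW = 96°  [△WDG]
4. ∠GBW = 84°  [cyclic WDGB, opposite ∠D+∠B]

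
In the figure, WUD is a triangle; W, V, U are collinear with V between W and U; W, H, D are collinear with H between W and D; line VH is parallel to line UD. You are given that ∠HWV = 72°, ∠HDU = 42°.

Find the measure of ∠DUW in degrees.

∠DUW = 66°

1. ∠DWU = 72°  [V on WU, H on WD]
2. ∠UDW = 42°  [H on ray DW]
3. ∠DUW = 66°  [△WUD]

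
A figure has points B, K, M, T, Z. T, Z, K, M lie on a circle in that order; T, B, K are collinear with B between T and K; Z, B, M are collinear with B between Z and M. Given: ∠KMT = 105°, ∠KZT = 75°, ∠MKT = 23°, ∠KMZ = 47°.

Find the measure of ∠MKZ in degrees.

1. ∠KTM = 52°  [△TKM]
2. ∠KZM = 52°  [same arc KM]
3. ∠MKZ = 81°  [△ZKM]

∠MKZ = 81°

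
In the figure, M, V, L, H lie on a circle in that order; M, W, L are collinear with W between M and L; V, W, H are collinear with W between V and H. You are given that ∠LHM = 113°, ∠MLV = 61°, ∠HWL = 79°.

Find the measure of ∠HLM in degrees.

1. ∠MHV = 61°  [same arc MV]
2. ∠HWM = 101°  [linear pair at W on ML]
3. ∠HML = 18°  [△MWH]
4. ∠HLM = 49°  [△MLH]

∠HLM = 49°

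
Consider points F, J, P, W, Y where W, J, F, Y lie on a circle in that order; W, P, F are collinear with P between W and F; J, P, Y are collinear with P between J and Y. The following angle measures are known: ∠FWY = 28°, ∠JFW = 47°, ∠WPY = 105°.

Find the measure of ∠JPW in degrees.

1. ∠FJY = 28°  [same arc FY]
2. ∠FPJ = 105°  [△JPF]
3. ∠JPW = 75°  [linear pair at P on WF]

∠JPW = 75°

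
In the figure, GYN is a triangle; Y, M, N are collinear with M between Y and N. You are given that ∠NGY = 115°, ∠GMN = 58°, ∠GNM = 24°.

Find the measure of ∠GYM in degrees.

1. ∠GNY = 24°  [M on ray NY]
2. ∠GYN = 41°  [△GYN]
3. ∠GYM = 41°  [M on ray YN]

∠GYM = 41°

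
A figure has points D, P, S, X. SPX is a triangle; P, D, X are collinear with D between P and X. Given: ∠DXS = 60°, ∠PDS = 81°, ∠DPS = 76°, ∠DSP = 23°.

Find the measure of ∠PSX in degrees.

∠PSX = 44°

1. ∠PXS = 60°  [D on ray XP]
2. ∠SPX = 76°  [D on ray PX]
3. ∠PSX = 44°  [△SPX]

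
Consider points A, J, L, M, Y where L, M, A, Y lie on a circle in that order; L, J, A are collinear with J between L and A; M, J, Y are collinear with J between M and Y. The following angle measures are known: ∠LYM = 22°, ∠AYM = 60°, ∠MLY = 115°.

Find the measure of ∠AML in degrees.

∠AML = 98°

1. ∠LAM = 22°  [same arc LM]
2. ∠ALM = 60°  [same arc MA]
3. ∠AML = 98°  [△LMA]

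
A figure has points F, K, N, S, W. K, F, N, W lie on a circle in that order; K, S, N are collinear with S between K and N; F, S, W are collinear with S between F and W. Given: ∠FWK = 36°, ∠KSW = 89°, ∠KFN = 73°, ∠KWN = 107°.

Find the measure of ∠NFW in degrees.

1. ∠FNK = 36°  [same arc KF]
2. ∠FSN = 89°  [vertical angles at S]
3. ∠NFW = 55°  [△FSN]

∠NFW = 55°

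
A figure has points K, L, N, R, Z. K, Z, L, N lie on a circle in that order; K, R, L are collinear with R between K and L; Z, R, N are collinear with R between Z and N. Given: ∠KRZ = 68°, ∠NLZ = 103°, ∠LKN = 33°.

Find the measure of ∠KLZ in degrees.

1. ∠LRZ = 112°  [linear pair at R on KL]
2. ∠LZN = 33°  [same arc LN]
3. ∠KLZ = 35°  [△ZRL]

∠KLZ = 35°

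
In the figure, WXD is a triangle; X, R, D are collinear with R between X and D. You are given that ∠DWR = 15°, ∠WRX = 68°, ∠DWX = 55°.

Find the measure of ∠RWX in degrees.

∠RWX = 40°

1. ∠DRW = 112°  [linear pair at R on XD]
2. ∠RDW = 53°  [△WRD]
3. ∠WDX = 53°  [R on ray DX]
4. ∠DXW = 72°  [△WXD]
5. ∠RXW = 72°  [R on ray XD]
6. ∠RWX = 40°  [△WXR]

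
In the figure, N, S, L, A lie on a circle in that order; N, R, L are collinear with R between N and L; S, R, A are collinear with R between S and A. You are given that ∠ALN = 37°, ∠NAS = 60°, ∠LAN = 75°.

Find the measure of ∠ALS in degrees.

∠ALS = 97°

1. ∠ASN = 37°  [same arc NA]
2. ∠ANS = 83°  [△NSA]
3. ∠ALS = 97°  [cyclic NSLA, opposite ∠N+∠L]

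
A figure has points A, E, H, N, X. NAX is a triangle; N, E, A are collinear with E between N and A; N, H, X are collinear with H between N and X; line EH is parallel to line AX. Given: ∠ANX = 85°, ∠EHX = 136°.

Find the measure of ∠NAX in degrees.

1. ∠ENH = 85°  [E on NA, H on NX]
2. ∠EHN = 44°  [linear pair at H on NX]
3. ∠HEN = 51°  [△NEH]
4. ∠NAX = 51°  [EH∥AX, corresponding at E]

∠NAX = 51°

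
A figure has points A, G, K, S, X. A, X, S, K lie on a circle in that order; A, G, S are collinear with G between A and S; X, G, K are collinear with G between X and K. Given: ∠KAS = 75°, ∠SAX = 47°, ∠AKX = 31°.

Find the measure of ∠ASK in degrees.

∠ASK = 27°

1. ∠AGK = 74°  [△AGK]
2. ∠SKX = 47°  [same arc XS]
3. ∠KGS = 106°  [linear pair at G on AS]
4. ∠ASK = 27°  [△SGK]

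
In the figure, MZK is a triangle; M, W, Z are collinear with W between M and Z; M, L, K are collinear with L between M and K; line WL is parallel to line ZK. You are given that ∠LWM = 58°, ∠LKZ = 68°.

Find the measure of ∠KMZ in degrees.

1. ∠KZM = 58°  [WL∥ZK, corresponding at W]
2. ∠MKZ = 68°  [L on ray KM]
3. ∠KMZ = 54°  [△MZK]

∠KMZ = 54°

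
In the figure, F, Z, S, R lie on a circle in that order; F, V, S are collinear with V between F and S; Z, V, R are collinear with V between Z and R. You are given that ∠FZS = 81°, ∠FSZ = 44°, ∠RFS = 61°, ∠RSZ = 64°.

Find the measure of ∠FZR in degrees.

1. ∠FRZ = 44°  [same arc FZ]
2. ∠RFZ = 116°  [cyclic FZSR, opposite ∠F+∠S]
3. ∠FZR = 20°  [△FZR]

∠FZR = 20°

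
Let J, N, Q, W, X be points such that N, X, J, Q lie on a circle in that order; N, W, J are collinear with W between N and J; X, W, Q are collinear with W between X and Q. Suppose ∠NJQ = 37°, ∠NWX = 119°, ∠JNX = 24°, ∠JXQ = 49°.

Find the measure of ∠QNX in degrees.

∠QNX = 73°

1. ∠JQX = 24°  [same arc XJ]
2. ∠QJX = 107°  [△XJQ]
3. ∠QNX = 73°  [cyclic NXJQ, opposite ∠N+∠J]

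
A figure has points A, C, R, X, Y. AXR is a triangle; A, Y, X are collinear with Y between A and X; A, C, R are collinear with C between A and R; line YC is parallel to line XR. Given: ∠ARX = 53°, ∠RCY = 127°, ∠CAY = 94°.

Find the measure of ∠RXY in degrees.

1. ∠ACY = 53°  [YC∥XR, corresponding at C]
2. ∠AYC = 33°  [△AYC]
3. ∠CYX = 147°  [linear pair at Y on AX]
4. ∠RXY = 33°  [YC∥XR, co-interior at X–Y]

∠RXY = 33°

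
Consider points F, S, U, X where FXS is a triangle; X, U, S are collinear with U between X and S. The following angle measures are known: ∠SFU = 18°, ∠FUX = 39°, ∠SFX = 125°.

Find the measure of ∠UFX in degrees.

1. ∠FUS = 141°  [linear pair at U on XS]
2. ∠FSU = 21°  [△FUS]
3. ∠FSX = 21°  [U on ray SX]
4. ∠FXS = 34°  [△FXS]
5. ∠FXU = 34°  [U on ray XS]
6. ∠UFX = 107°  [△FXU]

∠UFX = 107°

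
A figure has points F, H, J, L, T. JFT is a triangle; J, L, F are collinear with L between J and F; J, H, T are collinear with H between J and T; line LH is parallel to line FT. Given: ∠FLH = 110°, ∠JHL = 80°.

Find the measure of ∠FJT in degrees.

∠FJT = 30°

1. ∠HLJ = 70°  [linear pair at L on JF]
2. ∠HJL = 30°  [△JLH]
3. ∠FJT = 30°  [L on JF, H on JT]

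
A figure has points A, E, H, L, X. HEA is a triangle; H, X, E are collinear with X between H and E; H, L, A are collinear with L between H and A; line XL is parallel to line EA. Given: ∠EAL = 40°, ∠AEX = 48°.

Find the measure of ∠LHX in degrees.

1. ∠EAH = 40°  [L on ray AH]
2. ∠AEH = 48°  [X on ray EH]
3. ∠AHE = 92°  [△HEA]
4. ∠LHX = 92°  [X on HE, L on HA]

∠LHX = 92°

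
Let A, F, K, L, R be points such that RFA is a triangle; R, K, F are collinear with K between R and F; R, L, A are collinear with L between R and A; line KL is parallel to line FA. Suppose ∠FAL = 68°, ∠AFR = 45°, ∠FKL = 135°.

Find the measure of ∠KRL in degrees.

1. ∠FAR = 68°  [L on ray AR]
2. ∠ARF = 67°  [△RFA]
3. ∠KRL = 67°  [K on RF, L on RA]

∠KRL = 67°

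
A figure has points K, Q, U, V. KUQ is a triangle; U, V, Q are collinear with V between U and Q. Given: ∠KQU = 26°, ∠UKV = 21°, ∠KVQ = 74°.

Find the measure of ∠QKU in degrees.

∠QKU = 101°

1. ∠KVU = 106°  [linear pair at V on UQ]
2. ∠KUV = 53°  [△KUV]
3. ∠KUQ = 53°  [V on ray UQ]
4. ∠QKU = 101°  [△KUQ]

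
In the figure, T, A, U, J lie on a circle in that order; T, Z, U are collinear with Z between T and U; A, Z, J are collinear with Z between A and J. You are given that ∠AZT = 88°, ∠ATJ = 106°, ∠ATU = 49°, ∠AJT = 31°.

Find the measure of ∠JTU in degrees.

∠JTU = 57°

1. ∠JZU = 88°  [vertical angles at Z]
2. ∠JZT = 92°  [linear pair at Z on TU]
3. ∠JTU = 57°  [△TZJ]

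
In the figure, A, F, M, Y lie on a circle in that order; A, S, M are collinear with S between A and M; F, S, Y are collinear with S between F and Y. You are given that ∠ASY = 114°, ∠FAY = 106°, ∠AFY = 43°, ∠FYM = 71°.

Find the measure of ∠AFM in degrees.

1. ∠FSM = 114°  [vertical angles at S]
2. ∠FMY = 74°  [cyclic AFMY, opposite ∠A+∠M]
3. ∠FAM = 71°  [same arc FM]
4. ∠MFY = 35°  [△FMY]
5. ∠AMF = 31°  [△FSM]
6. ∠AFM = 78°  [△AFM]

∠AFM = 78°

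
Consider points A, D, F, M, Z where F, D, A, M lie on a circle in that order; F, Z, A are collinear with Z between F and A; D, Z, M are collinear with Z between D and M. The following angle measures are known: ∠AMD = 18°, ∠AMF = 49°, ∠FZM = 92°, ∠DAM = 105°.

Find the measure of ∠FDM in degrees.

1. ∠AFD = 18°  [same arc DA]
2. ∠AZD = 92°  [vertical angles at Z]
3. ∠DZF = 88°  [linear pair at Z on FA]
4. ∠FDM = 74°  [△FZD]

∠FDM = 74°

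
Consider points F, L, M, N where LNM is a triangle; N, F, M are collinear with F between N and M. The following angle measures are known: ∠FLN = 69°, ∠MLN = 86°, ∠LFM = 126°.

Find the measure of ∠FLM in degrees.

∠FLM = 17°

1. ∠LFN = 54°  [linear pair at F on NM]
2. ∠FNL = 57°  [△LNF]
3. ∠LNM = 57°  [F on ray NM]
4. ∠LMN = 37°  [△LNM]
5. ∠FML = 37°  [F on ray MN]
6. ∠FLM = 17°  [△LFM]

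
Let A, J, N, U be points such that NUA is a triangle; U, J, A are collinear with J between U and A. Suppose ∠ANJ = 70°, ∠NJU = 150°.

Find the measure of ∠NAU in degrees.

1. ∠AJN = 30°  [linear pair at J on UA]
2. ∠JAN = 80°  [△NJA]
3. ∠NAU = 80°  [J on ray AU]

∠NAU = 80°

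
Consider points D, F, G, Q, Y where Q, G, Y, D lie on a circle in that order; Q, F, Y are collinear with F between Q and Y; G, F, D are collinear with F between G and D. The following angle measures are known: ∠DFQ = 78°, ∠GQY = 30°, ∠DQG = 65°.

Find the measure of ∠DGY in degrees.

1. ∠GDY = 30°  [same arc GY]
2. ∠DYG = 115°  [cyclic QGYD, opposite ∠Q+∠Y]
3. ∠DGY = 35°  [△GYD]

∠DGY = 35°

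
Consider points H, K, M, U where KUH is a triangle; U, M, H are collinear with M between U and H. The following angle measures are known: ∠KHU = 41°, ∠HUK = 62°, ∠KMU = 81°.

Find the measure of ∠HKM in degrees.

∠HKM = 40°

1. ∠KHM = 41°  [M on ray HU]
2. ∠HMK = 99°  [linear pair at M on UH]
3. ∠HKM = 40°  [△KMH]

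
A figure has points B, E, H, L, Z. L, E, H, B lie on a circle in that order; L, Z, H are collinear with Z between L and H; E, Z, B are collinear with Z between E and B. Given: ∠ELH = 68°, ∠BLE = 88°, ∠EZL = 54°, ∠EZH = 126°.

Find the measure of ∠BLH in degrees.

∠BLH = 20°

1. ∠BEL = 58°  [△LZE]
2. ∠EBL = 34°  [△LEB]
3. ∠BZL = 126°  [vertical angles at Z]
4. ∠BLH = 20°  [△LZB]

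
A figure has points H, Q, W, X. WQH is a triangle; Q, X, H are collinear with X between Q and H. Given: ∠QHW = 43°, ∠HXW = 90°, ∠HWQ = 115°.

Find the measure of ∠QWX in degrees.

∠QWX = 68°

1. ∠HQW = 22°  [△WQH]
2. ∠QXW = 90°  [linear pair at X on QH]
3. ∠WQX = 22°  [X on ray QH]
4. ∠QWX = 68°  [△WQX]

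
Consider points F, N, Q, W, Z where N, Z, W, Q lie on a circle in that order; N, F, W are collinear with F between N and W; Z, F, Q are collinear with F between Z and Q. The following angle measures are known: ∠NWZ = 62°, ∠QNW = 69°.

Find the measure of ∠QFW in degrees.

1. ∠NQZ = 62°  [same arc NZ]
2. ∠NFQ = 49°  [△NFQ]
3. ∠QFW = 131°  [linear pair at F on NW]

∠QFW = 131°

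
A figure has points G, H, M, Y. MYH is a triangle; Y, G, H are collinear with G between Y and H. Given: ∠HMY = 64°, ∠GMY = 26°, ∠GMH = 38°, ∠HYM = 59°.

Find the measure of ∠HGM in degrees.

1. ∠MHY = 57°  [△MYH]
2. ∠GHM = 57°  [G on ray HY]
3. ∠HGM = 85°  [△MGH]

∠HGM = 85°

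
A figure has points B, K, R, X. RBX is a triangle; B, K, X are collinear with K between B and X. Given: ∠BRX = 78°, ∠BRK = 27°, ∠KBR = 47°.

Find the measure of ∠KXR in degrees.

1. ∠RBX = 47°  [K on ray BX]
2. ∠BXR = 55°  [△RBX]
3. ∠KXR = 55°  [K on ray XB]

∠KXR = 55°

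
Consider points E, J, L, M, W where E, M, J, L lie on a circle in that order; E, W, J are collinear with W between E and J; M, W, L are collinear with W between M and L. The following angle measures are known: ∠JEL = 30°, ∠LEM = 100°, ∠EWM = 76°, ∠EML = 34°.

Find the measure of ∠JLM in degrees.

1. ∠JML = 30°  [same arc JL]
2. ∠LJM = 80°  [cyclic EMJL, opposite ∠E+∠J]
3. ∠JLM = 70°  [△MJL]

∠JLM = 70°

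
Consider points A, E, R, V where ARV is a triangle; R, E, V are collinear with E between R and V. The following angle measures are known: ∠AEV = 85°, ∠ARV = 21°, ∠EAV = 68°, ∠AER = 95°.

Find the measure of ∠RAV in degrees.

1. ∠AVE = 27°  [△AEV]
2. ∠AVR = 27°  [E on ray VR]
3. ∠RAV = 132°  [△ARV]

∠RAV = 132°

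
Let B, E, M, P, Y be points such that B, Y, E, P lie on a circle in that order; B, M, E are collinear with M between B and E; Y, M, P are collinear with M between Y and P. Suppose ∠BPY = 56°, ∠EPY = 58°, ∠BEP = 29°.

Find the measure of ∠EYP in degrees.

1. ∠BEY = 56°  [same arc BY]
2. ∠EBY = 58°  [same arc YE]
3. ∠BYP = 29°  [same arc BP]
4. ∠BMY = 93°  [△BMY]
5. ∠EMY = 87°  [linear pair at M on BE]
6. ∠EYP = 37°  [△YME]

∠EYP = 37°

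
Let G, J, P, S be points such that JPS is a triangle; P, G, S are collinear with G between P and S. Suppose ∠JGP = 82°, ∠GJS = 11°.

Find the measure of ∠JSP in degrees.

1. ∠JGS = 98°  [linear pair at G on PS]
2. ∠GSJ = 71°  [△JGS]
3. ∠JSP = 71°  [G on ray SP]

∠JSP = 71°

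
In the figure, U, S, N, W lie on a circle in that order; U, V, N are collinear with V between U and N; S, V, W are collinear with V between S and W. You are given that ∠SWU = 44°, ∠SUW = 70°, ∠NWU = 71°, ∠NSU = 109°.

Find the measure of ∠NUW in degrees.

∠NUW = 43°

1. ∠USW = 66°  [△USW]
2. ∠UNW = 66°  [same arc UW]
3. ∠NUW = 43°  [△UNW]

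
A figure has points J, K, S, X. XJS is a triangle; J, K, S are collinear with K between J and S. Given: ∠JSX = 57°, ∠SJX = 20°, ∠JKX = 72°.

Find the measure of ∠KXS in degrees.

∠KXS = 15°

1. ∠KSX = 57°  [K on ray SJ]
2. ∠SKX = 108°  [linear pair at K on JS]
3. ∠KXS = 15°  [△XKS]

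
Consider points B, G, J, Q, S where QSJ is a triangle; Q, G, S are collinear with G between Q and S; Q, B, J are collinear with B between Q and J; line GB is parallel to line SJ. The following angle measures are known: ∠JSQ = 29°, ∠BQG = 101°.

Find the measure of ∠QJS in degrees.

1. ∠BGQ = 29°  [GB∥SJ, corresponding at G]
2. ∠GBQ = 50°  [△QGB]
3. ∠QJS = 50°  [GB∥SJ, corresponding at B]

∠QJS = 50°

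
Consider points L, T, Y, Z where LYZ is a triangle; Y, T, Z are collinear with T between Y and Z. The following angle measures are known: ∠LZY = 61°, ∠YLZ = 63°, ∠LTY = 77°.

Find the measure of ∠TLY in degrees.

1. ∠LYZ = 56°  [△LYZ]
2. ∠LYT = 56°  [T on ray YZ]
3. ∠TLY = 47°  [△LYT]

∠TLY = 47°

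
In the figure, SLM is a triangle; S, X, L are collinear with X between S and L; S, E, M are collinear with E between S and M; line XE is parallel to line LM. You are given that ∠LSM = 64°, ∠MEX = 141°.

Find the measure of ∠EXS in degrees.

∠EXS = 77°

1. ∠ESX = 64°  [X on SL, E on SM]
2. ∠SEX = 39°  [linear pair at E on SM]
3. ∠EXS = 77°  [△SXE]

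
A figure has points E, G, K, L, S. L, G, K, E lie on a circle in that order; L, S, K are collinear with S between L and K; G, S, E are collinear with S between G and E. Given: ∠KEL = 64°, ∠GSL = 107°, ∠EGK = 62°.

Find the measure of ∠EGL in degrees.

1. ∠KGL = 116°  [cyclic LGKE, opposite ∠G+∠E]
2. ∠GSK = 73°  [linear pair at S on LK]
3. ∠GKL = 45°  [△GSK]
4. ∠GLK = 19°  [△LGK]
5. ∠EGL = 54°  [△LSG]

∠EGL = 54°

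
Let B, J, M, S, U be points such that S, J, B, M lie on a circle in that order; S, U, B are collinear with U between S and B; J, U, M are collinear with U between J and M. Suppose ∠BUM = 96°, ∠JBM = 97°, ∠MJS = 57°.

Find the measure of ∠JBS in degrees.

1. ∠JSM = 83°  [cyclic SJBM, opposite ∠S+∠B]
2. ∠JMS = 40°  [△SJM]
3. ∠JBS = 40°  [same arc SJ]

∠JBS = 40°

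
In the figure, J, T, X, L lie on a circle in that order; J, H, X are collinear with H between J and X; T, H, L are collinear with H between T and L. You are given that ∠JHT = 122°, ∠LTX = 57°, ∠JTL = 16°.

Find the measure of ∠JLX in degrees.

1. ∠LJX = 57°  [same arc XL]
2. ∠JXL = 16°  [same arc JL]
3. ∠JLX = 107°  [△JXL]

∠JLX = 107°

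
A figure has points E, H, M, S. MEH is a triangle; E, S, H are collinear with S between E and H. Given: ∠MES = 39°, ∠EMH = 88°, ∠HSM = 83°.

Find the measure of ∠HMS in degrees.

∠HMS = 44°

1. ∠HEM = 39°  [S on ray EH]
2. ∠EHM = 53°  [△MEH]
3. ∠MHS = 53°  [S on ray HE]
4. ∠HMS = 44°  [△MSH]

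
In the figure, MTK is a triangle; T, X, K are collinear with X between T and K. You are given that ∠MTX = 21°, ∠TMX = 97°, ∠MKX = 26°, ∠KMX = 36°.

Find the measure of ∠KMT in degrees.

∠KMT = 133°

1. ∠KTM = 21°  [X on ray TK]
2. ∠MKT = 26°  [X on ray KT]
3. ∠KMT = 133°  [△MTK]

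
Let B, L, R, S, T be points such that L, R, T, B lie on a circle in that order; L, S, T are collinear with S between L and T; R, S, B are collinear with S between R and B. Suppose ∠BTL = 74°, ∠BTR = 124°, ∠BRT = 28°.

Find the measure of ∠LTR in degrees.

∠LTR = 50°

1. ∠BRL = 74°  [same arc LB]
2. ∠BLR = 56°  [cyclic LRTB, opposite ∠L+∠T]
3. ∠LBR = 50°  [△LRB]
4. ∠LTR = 50°  [same arc LR]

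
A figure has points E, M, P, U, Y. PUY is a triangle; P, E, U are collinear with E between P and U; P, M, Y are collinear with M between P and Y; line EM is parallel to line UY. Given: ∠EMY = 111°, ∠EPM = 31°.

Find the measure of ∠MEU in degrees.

1. ∠EMP = 69°  [linear pair at M on PY]
2. ∠MEP = 80°  [△PEM]
3. ∠MEU = 100°  [linear pair at E on PU]

∠MEU = 100°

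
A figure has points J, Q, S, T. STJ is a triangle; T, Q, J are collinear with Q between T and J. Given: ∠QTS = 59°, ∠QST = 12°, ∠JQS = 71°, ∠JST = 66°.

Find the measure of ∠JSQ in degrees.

1. ∠JTS = 59°  [Q on ray TJ]
2. ∠SJT = 55°  [△STJ]
3. ∠QJS = 55°  [Q on ray JT]
4. ∠JSQ = 54°  [△SQJ]

∠JSQ = 54°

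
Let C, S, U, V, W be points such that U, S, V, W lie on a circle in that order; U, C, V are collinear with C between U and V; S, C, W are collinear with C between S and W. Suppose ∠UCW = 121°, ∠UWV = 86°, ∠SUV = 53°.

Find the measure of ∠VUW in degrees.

∠VUW = 26°

1. ∠SCV = 121°  [vertical angles at C]
2. ∠USV = 94°  [cyclic USVW, opposite ∠S+∠W]
3. ∠SVU = 33°  [△USV]
4. ∠VSW = 26°  [△SCV]
5. ∠VUW = 26°  [same arc VW]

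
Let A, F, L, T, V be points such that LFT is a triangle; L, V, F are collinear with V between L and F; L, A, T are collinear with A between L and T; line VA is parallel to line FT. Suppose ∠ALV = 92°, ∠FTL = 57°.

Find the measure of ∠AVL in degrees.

∠AVL = 31°

1. ∠FLT = 92°  [V on LF, A on LT]
2. ∠LFT = 31°  [△LFT]
3. ∠AVL = 31°  [VA∥FT, corresponding at V]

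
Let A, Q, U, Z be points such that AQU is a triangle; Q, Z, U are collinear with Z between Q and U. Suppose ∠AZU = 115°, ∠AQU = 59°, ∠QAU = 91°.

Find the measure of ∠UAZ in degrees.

1. ∠AUQ = 30°  [△AQU]
2. ∠AUZ = 30°  [Z on ray UQ]
3. ∠UAZ = 35°  [△AZU]

∠UAZ = 35°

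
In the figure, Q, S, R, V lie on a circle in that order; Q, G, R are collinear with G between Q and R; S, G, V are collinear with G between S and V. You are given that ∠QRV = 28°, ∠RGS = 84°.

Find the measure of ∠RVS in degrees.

∠RVS = 56°

1. ∠QSV = 28°  [same arc QV]
2. ∠QGS = 96°  [linear pair at G on QR]
3. ∠RQS = 56°  [△QGS]
4. ∠RVS = 56°  [same arc SR]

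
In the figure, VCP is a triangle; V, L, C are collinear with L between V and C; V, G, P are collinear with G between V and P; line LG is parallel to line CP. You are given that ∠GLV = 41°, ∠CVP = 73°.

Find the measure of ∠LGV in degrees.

∠LGV = 66°

1. ∠PCV = 41°  [LG∥CP, corresponding at L]
2. ∠CPV = 66°  [△VCP]
3. ∠LGV = 66°  [LG∥CP, corresponding at G]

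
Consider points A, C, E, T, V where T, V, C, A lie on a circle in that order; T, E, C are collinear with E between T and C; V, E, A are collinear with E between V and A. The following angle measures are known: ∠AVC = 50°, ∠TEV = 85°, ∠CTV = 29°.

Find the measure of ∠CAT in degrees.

1. ∠ATC = 50°  [same arc CA]
2. ∠AEC = 85°  [vertical angles at E]
3. ∠CAV = 29°  [same arc VC]
4. ∠ACT = 66°  [△CEA]
5. ∠CAT = 64°  [△TCA]

∠CAT = 64°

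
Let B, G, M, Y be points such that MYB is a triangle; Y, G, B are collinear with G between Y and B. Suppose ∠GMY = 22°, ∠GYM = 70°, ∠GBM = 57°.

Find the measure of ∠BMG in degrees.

∠BMG = 31°

1. ∠MGY = 88°  [△MYG]
2. ∠BGM = 92°  [linear pair at G on YB]
3. ∠BMG = 31°  [△MGB]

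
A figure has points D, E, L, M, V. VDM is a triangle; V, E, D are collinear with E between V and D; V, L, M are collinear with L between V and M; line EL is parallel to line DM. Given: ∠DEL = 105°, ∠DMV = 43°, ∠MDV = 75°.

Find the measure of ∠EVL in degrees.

1. ∠LEV = 75°  [linear pair at E on VD]
2. ∠ELV = 43°  [EL∥DM, corresponding at L]
3. ∠EVL = 62°  [△VEL]

∠EVL = 62°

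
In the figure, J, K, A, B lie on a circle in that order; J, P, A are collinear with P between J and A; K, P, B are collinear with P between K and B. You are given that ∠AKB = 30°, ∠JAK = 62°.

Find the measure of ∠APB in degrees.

1. ∠AJB = 30°  [same arc AB]
2. ∠JBK = 62°  [same arc JK]
3. ∠BPJ = 88°  [△JPB]
4. ∠APB = 92°  [linear pair at P on JA]

∠APB = 92°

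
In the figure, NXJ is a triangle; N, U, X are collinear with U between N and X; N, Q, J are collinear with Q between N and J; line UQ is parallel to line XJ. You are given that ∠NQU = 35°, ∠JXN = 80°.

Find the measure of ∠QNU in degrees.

1. ∠NJX = 35°  [UQ∥XJ, corresponding at Q]
2. ∠JNX = 65°  [△NXJ]
3. ∠QNU = 65°  [U on NX, Q on NJ]

∠QNU = 65°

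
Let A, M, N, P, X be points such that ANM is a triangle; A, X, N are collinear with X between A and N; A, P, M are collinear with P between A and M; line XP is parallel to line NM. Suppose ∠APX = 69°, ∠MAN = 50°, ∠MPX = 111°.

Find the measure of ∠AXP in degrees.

1. ∠AMN = 69°  [XP∥NM, corresponding at P]
2. ∠ANM = 61°  [△ANM]
3. ∠AXP = 61°  [XP∥NM, corresponding at X]

∠AXP = 61°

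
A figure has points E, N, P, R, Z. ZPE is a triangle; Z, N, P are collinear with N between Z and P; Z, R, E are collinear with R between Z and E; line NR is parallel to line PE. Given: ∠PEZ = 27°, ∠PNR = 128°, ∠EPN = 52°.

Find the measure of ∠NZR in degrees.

∠NZR = 101°

1. ∠NRZ = 27°  [NR∥PE, corresponding at R]
2. ∠RNZ = 52°  [linear pair at N on ZP]
3. ∠NZR = 101°  [△ZNR]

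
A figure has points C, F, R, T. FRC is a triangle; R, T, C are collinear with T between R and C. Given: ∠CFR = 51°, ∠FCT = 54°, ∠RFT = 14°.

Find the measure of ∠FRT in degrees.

∠FRT = 75°

1. ∠FCR = 54°  [T on ray CR]
2. ∠CRF = 75°  [△FRC]
3. ∠FRT = 75°  [T on ray RC]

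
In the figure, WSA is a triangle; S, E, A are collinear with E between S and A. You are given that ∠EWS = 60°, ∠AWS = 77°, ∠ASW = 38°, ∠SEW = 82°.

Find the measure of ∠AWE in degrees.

1. ∠SAW = 65°  [△WSA]
2. ∠AEW = 98°  [linear pair at E on SA]
3. ∠EAW = 65°  [E on ray AS]
4. ∠AWE = 17°  [△WEA]

∠AWE = 17°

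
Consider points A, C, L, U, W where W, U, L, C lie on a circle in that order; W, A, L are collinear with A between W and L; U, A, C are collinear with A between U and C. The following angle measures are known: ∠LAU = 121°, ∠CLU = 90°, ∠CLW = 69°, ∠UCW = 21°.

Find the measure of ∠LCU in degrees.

∠LCU = 52°

1. ∠CAW = 121°  [vertical angles at A]
2. ∠CAL = 59°  [linear pair at A on WL]
3. ∠LCU = 52°  [△LAC]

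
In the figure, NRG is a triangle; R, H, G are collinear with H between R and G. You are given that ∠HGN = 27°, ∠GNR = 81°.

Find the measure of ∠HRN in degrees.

∠HRN = 72°

1. ∠NGR = 27°  [H on ray GR]
2. ∠GRN = 72°  [△NRG]
3. ∠HRN = 72°  [H on ray RG]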